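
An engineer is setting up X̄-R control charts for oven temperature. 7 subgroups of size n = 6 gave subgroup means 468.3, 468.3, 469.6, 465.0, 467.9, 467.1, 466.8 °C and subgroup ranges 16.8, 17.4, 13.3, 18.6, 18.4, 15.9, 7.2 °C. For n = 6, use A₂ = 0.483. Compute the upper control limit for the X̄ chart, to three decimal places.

474.996

X̄̄ = (468.3 + 468.3 + 469.6 + 465.0 + 467.9 + 467.1 + 466.8) / 7 = 3273.0000 / 7 = 467.5714
R̄ = (16.8 + 17.4 + 13.3 + 18.6 + 18.4 + 15.9 + 7.2) / 7 = 107.6000 / 7 = 15.3714
UCL = X̄̄ + A₂·R̄ = 467.5714 + 0.483 × 15.3714 = 474.9958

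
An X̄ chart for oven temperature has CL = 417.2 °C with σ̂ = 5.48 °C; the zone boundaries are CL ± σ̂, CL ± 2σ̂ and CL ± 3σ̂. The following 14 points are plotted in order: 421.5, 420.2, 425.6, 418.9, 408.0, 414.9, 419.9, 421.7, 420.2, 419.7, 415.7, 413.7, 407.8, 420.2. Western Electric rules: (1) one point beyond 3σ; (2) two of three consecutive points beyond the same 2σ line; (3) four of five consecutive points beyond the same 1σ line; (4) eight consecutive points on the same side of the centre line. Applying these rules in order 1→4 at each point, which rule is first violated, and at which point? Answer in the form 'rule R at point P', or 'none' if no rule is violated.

none

Zone of each point (C = within 1σ̂, B = 1σ̂–2σ̂, A = 2σ̂–3σ̂, * = beyond 3σ̂; sign = side of CL): 1:+C, 2:+C, 3:+B, 4:+C, 5:-B, 6:-C, 7:+C, 8:+C, 9:+C, 10:+C, 11:-C, 12:-C, 13:-B, 14:+C
No rule fires across all 14 points.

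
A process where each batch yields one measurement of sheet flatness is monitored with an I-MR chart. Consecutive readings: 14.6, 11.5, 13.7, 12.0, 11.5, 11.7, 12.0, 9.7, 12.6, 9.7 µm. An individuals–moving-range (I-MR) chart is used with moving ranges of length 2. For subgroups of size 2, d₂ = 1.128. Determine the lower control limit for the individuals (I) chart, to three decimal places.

7.142

X̄ = (14.6 + 11.5 + 13.7 + 12.0 + 11.5 + 11.7 + 12.0 + 9.7 + 12.6 + 9.7) / 10 = 11.9000
Moving ranges: 3.1, 2.2, 1.7, 0.5, 0.2, 0.3, 2.3, 2.9, 2.9; M̄R̄ = 16.1000 / 9 = 1.7889
LCL = X̄ − 3·M̄R̄/d₂ = 11.9000 − 3 × 1.7889 / 1.128 = 7.1423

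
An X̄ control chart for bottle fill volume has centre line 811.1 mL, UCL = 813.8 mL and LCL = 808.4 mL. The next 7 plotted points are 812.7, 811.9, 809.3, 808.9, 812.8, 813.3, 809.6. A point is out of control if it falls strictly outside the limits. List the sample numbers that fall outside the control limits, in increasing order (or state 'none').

All 7 points lie within [808.4, 813.8].

none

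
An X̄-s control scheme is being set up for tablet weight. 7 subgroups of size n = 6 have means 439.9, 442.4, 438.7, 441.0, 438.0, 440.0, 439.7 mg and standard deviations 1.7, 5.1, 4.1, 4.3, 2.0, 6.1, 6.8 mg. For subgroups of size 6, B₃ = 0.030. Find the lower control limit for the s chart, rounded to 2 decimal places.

s̄ = (1.7 + 5.1 + 4.1 + 4.3 + 2.0 + 6.1 + 6.8) / 7 = 4.3000
LCL_s = B₃·s̄ = 0.030 × 4.3000 = 0.1290

0.13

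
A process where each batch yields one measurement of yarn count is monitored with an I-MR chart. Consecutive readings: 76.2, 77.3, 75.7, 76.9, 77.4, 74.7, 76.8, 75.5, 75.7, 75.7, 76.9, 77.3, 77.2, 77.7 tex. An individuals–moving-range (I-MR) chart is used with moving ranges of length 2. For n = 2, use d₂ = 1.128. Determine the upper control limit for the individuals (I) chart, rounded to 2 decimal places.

79.14

X̄ = (76.2 + 77.3 + 75.7 + 76.9 + 77.4 + 74.7 + 76.8 + 75.5 + 75.7 + 75.7 + 76.9 + 77.3 + 77.2 + 77.7) / 14 = 76.5000
Moving ranges: 1.1, 1.6, 1.2, 0.5, 2.7, 2.1, 1.3, 0.2, 0.0, 1.2, 0.4, 0.1, 0.5; M̄R̄ = 12.9000 / 13 = 0.9923
UCL = X̄ + 3·M̄R̄/d₂ = 76.5000 + 3 × 0.9923 / 1.128 = 79.1391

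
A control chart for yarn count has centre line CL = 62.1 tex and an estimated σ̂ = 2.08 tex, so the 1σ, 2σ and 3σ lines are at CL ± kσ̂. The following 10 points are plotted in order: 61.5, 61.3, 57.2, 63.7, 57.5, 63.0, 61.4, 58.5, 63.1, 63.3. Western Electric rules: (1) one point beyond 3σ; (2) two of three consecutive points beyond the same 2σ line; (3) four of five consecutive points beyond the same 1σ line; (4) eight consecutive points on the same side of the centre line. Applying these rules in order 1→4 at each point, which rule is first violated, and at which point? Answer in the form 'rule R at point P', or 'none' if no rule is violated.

rule 2 at point 5

Zone of each point (C = within 1σ̂, B = 1σ̂–2σ̂, A = 2σ̂–3σ̂, * = beyond 3σ̂; sign = side of CL): 1:-C, 2:-C, 3:-A, 4:+C, 5:-A, 6:+C, 7:-C, 8:-B, 9:+C, 10:+C
Rule 2 (two of three consecutive points beyond the same 2σ limit) is satisfied at point 5.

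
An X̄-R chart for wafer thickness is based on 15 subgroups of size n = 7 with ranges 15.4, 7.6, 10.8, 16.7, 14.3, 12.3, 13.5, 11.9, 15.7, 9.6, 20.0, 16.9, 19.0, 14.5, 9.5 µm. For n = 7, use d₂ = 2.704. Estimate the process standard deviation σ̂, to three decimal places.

R̄ = (15.4 + 7.6 + 10.8 + 16.7 + 14.3 + 12.3 + 13.5 + 11.9 + 15.7 + 9.6 + 20.0 + 16.9 + 19.0 + 14.5 + 9.5) / 15 = 13.8467
σ̂ = R̄ / d₂ = 13.8467 / 2.704 = 5.1208

5.121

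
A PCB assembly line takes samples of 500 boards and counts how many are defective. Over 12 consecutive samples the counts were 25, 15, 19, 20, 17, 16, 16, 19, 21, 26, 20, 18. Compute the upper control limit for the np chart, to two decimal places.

p̄ = Σdᵢ / (k·n) = 232 / (12 × 500) = 0.03867
UCL = np̄ + 3·√(np̄(1−p̄)) = 19.3333 + 3 × √(19.3333×0.96133) = 19.3333 + 3 × 4.3111 = 32.2667

32.27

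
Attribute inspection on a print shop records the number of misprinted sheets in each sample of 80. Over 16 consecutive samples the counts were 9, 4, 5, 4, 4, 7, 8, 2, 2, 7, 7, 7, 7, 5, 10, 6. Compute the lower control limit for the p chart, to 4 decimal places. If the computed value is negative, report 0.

0.0000

p̄ = Σdᵢ / (k·n) = 94 / (16 × 80) = 0.07344
LCL = p̄ − 3·√(p̄(1−p̄)/n) = 0.07344 − 3 × 0.02916 = -0.01406 → 0 (negative, so LCL = 0)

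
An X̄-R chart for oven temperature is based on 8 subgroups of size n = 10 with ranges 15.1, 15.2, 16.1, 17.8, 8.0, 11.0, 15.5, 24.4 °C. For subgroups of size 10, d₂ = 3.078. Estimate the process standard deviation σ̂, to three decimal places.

4.999

R̄ = (15.1 + 15.2 + 16.1 + 17.8 + 8.0 + 11.0 + 15.5 + 24.4) / 8 = 15.3875
σ̂ = R̄ / d₂ = 15.3875 / 3.078 = 4.9992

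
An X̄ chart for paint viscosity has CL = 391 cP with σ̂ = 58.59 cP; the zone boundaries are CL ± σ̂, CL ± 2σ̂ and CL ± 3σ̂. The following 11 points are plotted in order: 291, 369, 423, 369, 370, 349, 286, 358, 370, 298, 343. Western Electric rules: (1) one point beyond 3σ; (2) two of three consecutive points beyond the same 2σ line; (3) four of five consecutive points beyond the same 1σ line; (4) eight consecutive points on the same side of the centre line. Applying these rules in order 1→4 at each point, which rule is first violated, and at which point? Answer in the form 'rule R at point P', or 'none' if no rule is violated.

Zone of each point (C = within 1σ̂, B = 1σ̂–2σ̂, A = 2σ̂–3σ̂, * = beyond 3σ̂; sign = side of CL): 1:-B, 2:-C, 3:+C, 4:-C, 5:-C, 6:-C, 7:-B, 8:-C, 9:-C, 10:-B, 11:-C
Rule 4 (eight consecutive points on the same side of the centre line) is satisfied at point 11.

rule 4 at point 11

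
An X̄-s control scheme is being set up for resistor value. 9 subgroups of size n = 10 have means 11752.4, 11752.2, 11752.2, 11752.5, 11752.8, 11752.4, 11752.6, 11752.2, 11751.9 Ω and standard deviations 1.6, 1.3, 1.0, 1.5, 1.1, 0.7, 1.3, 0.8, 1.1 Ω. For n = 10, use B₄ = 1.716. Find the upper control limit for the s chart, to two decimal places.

s̄ = (1.6 + 1.3 + 1.0 + 1.5 + 1.1 + 0.7 + 1.3 + 0.8 + 1.1) / 9 = 1.1556
UCL_s = B₄·s̄ = 1.716 × 1.1556 = 1.9829

1.98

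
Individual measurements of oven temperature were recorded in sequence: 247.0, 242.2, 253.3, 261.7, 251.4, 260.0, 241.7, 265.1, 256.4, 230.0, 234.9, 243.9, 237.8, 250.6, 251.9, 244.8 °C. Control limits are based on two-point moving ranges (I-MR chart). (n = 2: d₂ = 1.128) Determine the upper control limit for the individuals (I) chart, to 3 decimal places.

276.875

X̄ = (247.0 + 242.2 + 253.3 + 261.7 + 251.4 + 260.0 + 241.7 + 265.1 + 256.4 + 230.0 + 234.9 + 243.9 + 237.8 + 250.6 + 251.9 + 244.8) / 16 = 248.2937
Moving ranges: 4.8, 11.1, 8.4, 10.3, 8.6, 18.3, 23.4, 8.7, 26.4, 4.9, 9.0, 6.1, 12.8, 1.3, 7.1; M̄R̄ = 161.2000 / 15 = 10.7467
UCL = X̄ + 3·M̄R̄/d₂ = 248.2937 + 3 × 10.7467 / 1.128 = 276.8753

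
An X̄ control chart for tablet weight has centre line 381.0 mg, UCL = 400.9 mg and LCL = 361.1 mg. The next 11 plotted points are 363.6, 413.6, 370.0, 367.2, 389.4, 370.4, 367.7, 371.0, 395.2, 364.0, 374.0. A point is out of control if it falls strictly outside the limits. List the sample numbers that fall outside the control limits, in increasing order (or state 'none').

Compare each point to [361.1, 400.9]: sample 2 = 413.6 > UCL.

2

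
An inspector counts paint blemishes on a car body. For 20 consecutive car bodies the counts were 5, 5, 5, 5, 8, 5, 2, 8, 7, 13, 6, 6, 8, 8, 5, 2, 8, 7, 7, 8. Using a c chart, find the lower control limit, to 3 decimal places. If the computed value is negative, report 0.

c̄ = (5 + 5 + 5 + 5 + 8 + 5 + 2 + 8 + 7 + 13 + 6 + 6 + 8 + 8 + 5 + 2 + 8 + 7 + 7 + 8) / 20 = 128 / 20 = 6.4000
LCL = c̄ − 3√c̄ = 6.4000 − 3 × 2.5298 = -1.1895 → 0 (cannot be negative)

0.000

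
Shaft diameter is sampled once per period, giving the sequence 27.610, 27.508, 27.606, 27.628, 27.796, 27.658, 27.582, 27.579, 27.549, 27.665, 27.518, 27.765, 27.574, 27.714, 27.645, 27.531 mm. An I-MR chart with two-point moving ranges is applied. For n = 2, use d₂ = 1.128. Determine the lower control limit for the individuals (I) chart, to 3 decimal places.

27.326

X̄ = (27.610 + 27.508 + 27.606 + 27.628 + 27.796 + 27.658 + 27.582 + 27.579 + 27.549 + 27.665 + 27.518 + 27.765 + 27.574 + 27.714 + 27.645 + 27.531) / 16 = 27.6205
Moving ranges: 0.102, 0.098, 0.022, 0.168, 0.138, 0.076, 0.003, 0.030, 0.116, 0.147, 0.247, 0.191, 0.140, 0.069, 0.114; M̄R̄ = 1.6610 / 15 = 0.1107
LCL = X̄ − 3·M̄R̄/d₂ = 27.6205 − 3 × 0.1107 / 1.128 = 27.3260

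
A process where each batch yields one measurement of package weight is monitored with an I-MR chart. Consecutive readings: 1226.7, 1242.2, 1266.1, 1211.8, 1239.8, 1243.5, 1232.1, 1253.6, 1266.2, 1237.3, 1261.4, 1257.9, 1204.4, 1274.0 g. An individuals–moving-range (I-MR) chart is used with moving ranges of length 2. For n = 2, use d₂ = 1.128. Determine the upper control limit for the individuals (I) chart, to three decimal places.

1315.778

X̄ = (1226.7 + 1242.2 + 1266.1 + 1211.8 + 1239.8 + 1243.5 + 1232.1 + 1253.6 + 1266.2 + 1237.3 + 1261.4 + 1257.9 + 1204.4 + 1274.0) / 14 = 1244.0714
Moving ranges: 15.5, 23.9, 54.3, 28.0, 3.7, 11.4, 21.5, 12.6, 28.9, 24.1, 3.5, 53.5, 69.6; M̄R̄ = 350.5000 / 13 = 26.9615
UCL = X̄ + 3·M̄R̄/d₂ = 1244.0714 + 3 × 26.9615 / 1.128 = 1315.7776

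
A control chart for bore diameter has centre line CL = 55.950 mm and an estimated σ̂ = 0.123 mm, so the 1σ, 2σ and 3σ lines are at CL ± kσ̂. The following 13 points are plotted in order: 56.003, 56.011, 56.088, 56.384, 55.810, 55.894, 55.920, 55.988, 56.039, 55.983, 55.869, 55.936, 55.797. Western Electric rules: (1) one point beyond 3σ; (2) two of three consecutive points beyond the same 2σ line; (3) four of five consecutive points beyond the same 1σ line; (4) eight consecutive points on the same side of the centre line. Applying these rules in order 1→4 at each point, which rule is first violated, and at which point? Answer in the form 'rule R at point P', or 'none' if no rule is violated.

Zone of each point (C = within 1σ̂, B = 1σ̂–2σ̂, A = 2σ̂–3σ̂, * = beyond 3σ̂; sign = side of CL): 1:+C, 2:+C, 3:+B, 4:+*, 5:-B, 6:-C, 7:-C, 8:+C, 9:+C, 10:+C, 11:-C, 12:-C, 13:-B
Rule 1 (one point beyond the 3σ limits) is satisfied at point 4.

rule 1 at point 4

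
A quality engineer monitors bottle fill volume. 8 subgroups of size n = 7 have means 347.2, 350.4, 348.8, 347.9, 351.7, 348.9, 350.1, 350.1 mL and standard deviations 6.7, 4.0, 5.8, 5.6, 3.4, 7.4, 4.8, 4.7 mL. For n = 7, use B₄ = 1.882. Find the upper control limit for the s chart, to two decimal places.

s̄ = (6.7 + 4.0 + 5.8 + 5.6 + 3.4 + 7.4 + 4.8 + 4.7) / 8 = 5.3000
UCL_s = B₄·s̄ = 1.882 × 5.3000 = 9.9746

9.97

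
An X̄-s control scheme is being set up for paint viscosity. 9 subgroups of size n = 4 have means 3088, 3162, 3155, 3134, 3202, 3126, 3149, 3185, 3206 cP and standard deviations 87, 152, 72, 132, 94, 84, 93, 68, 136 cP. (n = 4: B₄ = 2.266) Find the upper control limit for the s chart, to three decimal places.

s̄ = (87 + 152 + 72 + 132 + 94 + 84 + 93 + 68 + 136) / 9 = 102.0000
UCL_s = B₄·s̄ = 2.266 × 102.0000 = 231.1320

231.132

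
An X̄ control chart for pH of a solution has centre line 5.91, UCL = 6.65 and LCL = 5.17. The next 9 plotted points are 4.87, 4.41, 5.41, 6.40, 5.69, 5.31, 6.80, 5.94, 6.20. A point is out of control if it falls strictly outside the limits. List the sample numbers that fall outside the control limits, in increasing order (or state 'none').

Compare each point to [5.17, 6.65]: sample 1 = 4.87 < LCL; sample 2 = 4.41 < LCL; sample 7 = 6.80 > UCL.

1, 2, 7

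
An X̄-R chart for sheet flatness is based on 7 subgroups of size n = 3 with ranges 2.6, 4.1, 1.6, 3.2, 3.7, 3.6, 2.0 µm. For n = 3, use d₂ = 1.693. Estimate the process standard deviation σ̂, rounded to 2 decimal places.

R̄ = (2.6 + 4.1 + 1.6 + 3.2 + 3.7 + 3.6 + 2.0) / 7 = 2.9714
σ̂ = R̄ / d₂ = 2.9714 / 1.693 = 1.7551

1.76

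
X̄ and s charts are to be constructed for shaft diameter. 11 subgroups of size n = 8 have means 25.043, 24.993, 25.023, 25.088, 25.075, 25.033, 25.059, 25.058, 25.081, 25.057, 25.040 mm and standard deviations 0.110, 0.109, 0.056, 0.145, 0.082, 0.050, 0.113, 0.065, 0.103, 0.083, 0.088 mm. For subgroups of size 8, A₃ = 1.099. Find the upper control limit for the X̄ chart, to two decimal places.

25.15

X̄̄ = (25.043 + 24.993 + 25.023 + 25.088 + 25.075 + 25.033 + 25.059 + 25.058 + 25.081 + 25.057 + 25.040) / 11 = 25.0500
s̄ = (0.110 + 0.109 + 0.056 + 0.145 + 0.082 + 0.050 + 0.113 + 0.065 + 0.103 + 0.083 + 0.088) / 11 = 0.0913
UCL = X̄̄ + A₃·s̄ = 25.0500 + 1.099 × 0.0913 = 25.1503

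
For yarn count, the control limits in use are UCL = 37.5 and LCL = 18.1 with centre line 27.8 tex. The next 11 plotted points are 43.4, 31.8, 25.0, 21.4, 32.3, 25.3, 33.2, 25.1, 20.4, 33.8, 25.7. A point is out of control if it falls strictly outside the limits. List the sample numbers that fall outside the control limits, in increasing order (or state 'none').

Compare each point to [18.1, 37.5]: sample 1 = 43.4 > UCL.

1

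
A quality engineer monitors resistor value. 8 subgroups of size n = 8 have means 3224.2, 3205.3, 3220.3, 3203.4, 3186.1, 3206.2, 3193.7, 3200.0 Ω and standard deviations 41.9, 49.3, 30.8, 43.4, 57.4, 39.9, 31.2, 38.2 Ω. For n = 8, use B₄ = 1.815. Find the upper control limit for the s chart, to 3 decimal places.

s̄ = (41.9 + 49.3 + 30.8 + 43.4 + 57.4 + 39.9 + 31.2 + 38.2) / 8 = 41.5125
UCL_s = B₄·s̄ = 1.815 × 41.5125 = 75.3452

75.345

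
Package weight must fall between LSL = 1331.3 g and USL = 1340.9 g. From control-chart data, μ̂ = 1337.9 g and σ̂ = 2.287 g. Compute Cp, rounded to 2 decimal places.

Cp = (USL − LSL) / (6σ̂) = (1340.9 − 1331.3) / (6 × 2.287) = 9.6000 / 13.7220 = 0.6996

0.70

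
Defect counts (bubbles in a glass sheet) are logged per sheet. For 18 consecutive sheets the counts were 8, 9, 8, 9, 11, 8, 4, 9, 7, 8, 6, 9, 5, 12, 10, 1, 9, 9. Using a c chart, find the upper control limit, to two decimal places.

16.32

c̄ = (8 + 9 + 8 + 9 + 11 + 8 + 4 + 9 + 7 + 8 + 6 + 9 + 5 + 12 + 10 + 1 + 9 + 9) / 18 = 142 / 18 = 7.8889
UCL = c̄ + 3√c̄ = 7.8889 + 3 × √7.8889 = 7.8889 + 3 × 2.8087 = 16.3150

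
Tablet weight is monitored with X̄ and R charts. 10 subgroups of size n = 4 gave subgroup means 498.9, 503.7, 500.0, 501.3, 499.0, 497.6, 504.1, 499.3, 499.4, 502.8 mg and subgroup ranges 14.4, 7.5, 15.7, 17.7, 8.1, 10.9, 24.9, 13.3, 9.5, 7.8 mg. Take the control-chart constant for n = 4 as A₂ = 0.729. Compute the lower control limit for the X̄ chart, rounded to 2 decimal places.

491.15

X̄̄ = (498.9 + 503.7 + 500.0 + 501.3 + 499.0 + 497.6 + 504.1 + 499.3 + 499.4 + 502.8) / 10 = 5006.1000 / 10 = 500.6100
R̄ = (14.4 + 7.5 + 15.7 + 17.7 + 8.1 + 10.9 + 24.9 + 13.3 + 9.5 + 7.8) / 10 = 129.8000 / 10 = 12.9800
LCL = X̄̄ − A₂·R̄ = 500.6100 − 0.729 × 12.9800 = 491.1476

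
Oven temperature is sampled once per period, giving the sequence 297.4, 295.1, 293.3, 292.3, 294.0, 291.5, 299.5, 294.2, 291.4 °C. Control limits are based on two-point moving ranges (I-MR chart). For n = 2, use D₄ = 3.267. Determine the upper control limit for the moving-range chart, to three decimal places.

Moving ranges: 2.3, 1.8, 1.0, 1.7, 2.5, 8.0, 5.3, 2.8; M̄R̄ = 25.4000 / 8 = 3.1750
UCL_MR = D₄·M̄R̄ = 3.267 × 3.1750 = 10.3727

10.373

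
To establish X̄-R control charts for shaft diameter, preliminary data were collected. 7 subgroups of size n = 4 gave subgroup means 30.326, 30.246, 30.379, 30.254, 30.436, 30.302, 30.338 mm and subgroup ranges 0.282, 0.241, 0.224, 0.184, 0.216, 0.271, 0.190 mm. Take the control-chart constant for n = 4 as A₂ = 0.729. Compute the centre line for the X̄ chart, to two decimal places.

X̄̄ = (30.326 + 30.246 + 30.379 + 30.254 + 30.436 + 30.302 + 30.338) / 7 = 212.2810 / 7 = 30.3259
CL = X̄̄ = 30.3259

30.33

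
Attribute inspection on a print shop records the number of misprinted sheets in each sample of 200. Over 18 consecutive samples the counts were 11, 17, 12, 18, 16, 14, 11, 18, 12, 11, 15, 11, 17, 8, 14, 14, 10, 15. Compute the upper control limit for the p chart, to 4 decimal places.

p̄ = Σdᵢ / (k·n) = 244 / (18 × 200) = 0.06778
UCL = p̄ + 3·√(p̄(1−p̄)/n) = 0.06778 + 3 × √(0.06778×0.93222/200) = 0.06778 + 3 × 0.01777 = 0.12110

0.1211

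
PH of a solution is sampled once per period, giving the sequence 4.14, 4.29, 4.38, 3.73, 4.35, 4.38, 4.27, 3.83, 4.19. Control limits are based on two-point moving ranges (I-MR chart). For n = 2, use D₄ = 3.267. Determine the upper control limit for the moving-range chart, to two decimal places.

Moving ranges: 0.15, 0.09, 0.65, 0.62, 0.03, 0.11, 0.44, 0.36; M̄R̄ = 2.4500 / 8 = 0.3063
UCL_MR = D₄·M̄R̄ = 3.267 × 0.3063 = 1.0005

1.00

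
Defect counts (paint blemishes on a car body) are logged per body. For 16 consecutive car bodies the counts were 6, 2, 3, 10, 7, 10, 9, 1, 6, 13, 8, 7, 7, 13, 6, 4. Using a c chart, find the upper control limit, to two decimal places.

c̄ = (6 + 2 + 3 + 10 + 7 + 10 + 9 + 1 + 6 + 13 + 8 + 7 + 7 + 13 + 6 + 4) / 16 = 112 / 16 = 7.0000
UCL = c̄ + 3√c̄ = 7.0000 + 3 × √7.0000 = 7.0000 + 3 × 2.6458 = 14.9373

14.94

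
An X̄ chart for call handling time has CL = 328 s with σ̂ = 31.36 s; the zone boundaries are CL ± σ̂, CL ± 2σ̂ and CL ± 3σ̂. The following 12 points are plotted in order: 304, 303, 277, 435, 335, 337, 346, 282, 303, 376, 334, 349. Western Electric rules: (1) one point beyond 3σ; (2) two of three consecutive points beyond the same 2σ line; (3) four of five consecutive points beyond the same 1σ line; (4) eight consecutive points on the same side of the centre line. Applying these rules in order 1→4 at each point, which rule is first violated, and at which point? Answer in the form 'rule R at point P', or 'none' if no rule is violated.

Zone of each point (C = within 1σ̂, B = 1σ̂–2σ̂, A = 2σ̂–3σ̂, * = beyond 3σ̂; sign = side of CL): 1:-C, 2:-C, 3:-B, 4:+*, 5:+C, 6:+C, 7:+C, 8:-B, 9:-C, 10:+B, 11:+C, 12:+C
Rule 1 (one point beyond the 3σ limits) is satisfied at point 4.

rule 1 at point 4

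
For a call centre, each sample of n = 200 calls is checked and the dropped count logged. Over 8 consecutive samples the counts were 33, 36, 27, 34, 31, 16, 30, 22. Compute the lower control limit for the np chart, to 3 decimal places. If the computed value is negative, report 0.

p̄ = Σdᵢ / (k·n) = 229 / (8 × 200) = 0.14313
LCL = np̄ − 3·√(np̄(1−p̄)) = 28.6250 − 3 × 4.9526 = 13.7673

13.767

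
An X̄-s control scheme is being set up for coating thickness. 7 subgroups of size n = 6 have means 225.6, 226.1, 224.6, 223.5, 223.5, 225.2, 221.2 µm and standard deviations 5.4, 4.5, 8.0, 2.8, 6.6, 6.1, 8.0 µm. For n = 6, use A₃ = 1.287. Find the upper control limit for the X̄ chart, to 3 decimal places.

X̄̄ = (225.6 + 226.1 + 224.6 + 223.5 + 223.5 + 225.2 + 221.2) / 7 = 224.2429
s̄ = (5.4 + 4.5 + 8.0 + 2.8 + 6.6 + 6.1 + 8.0) / 7 = 5.9143
UCL = X̄̄ + A₃·s̄ = 224.2429 + 1.287 × 5.9143 = 231.8545

231.855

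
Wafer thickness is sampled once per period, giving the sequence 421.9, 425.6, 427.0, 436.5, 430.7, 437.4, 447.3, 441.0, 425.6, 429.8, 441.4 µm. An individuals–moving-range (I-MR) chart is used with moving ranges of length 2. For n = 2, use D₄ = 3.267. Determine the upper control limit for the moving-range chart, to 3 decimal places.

Moving ranges: 3.7, 1.4, 9.5, 5.8, 6.7, 9.9, 6.3, 15.4, 4.2, 11.6; M̄R̄ = 74.5000 / 10 = 7.4500
UCL_MR = D₄·M̄R̄ = 3.267 × 7.4500 = 24.3392

24.339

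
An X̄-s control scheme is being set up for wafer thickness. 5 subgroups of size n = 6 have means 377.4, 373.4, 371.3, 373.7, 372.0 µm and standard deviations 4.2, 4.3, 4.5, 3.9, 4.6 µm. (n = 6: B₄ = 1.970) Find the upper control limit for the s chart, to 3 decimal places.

8.471

s̄ = (4.2 + 4.3 + 4.5 + 3.9 + 4.6) / 5 = 4.3000
UCL_s = B₄·s̄ = 1.970 × 4.3000 = 8.4710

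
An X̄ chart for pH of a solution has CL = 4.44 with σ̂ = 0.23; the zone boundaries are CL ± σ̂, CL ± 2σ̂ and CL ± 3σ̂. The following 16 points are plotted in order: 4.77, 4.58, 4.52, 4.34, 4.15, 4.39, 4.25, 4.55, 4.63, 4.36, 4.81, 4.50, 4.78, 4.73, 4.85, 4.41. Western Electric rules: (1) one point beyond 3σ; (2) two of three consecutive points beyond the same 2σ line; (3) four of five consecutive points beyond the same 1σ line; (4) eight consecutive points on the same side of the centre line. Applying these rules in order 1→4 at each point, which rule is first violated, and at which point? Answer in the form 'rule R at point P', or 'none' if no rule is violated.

Zone of each point (C = within 1σ̂, B = 1σ̂–2σ̂, A = 2σ̂–3σ̂, * = beyond 3σ̂; sign = side of CL): 1:+B, 2:+C, 3:+C, 4:-C, 5:-B, 6:-C, 7:-C, 8:+C, 9:+C, 10:-C, 11:+B, 12:+C, 13:+B, 14:+B, 15:+B, 16:-C
Rule 3 (four of five consecutive points beyond the same 1σ limit) is satisfied at point 15.

rule 3 at point 15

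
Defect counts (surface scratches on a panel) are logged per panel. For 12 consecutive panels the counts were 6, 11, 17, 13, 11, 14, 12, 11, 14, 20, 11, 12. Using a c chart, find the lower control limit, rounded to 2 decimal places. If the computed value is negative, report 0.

1.99

c̄ = (6 + 11 + 17 + 13 + 11 + 14 + 12 + 11 + 14 + 20 + 11 + 12) / 12 = 152 / 12 = 12.6667
LCL = c̄ − 3√c̄ = 12.6667 − 3 × 3.5590 = 1.9896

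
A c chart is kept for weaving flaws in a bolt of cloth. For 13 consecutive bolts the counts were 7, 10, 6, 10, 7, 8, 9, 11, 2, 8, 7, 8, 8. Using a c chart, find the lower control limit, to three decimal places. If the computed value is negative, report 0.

0.000

c̄ = (7 + 10 + 6 + 10 + 7 + 8 + 9 + 11 + 2 + 8 + 7 + 8 + 8) / 13 = 101 / 13 = 7.7692
LCL = c̄ − 3√c̄ = 7.7692 − 3 × 2.7873 = -0.5928 → 0 (cannot be negative)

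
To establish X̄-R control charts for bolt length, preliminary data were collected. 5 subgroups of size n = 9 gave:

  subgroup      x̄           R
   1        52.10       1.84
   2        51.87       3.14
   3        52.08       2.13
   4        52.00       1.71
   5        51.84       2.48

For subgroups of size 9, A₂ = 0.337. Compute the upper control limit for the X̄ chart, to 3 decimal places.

X̄̄ = (52.10 + 51.87 + 52.08 + 52.00 + 51.84) / 5 = 259.8900 / 5 = 51.9780
R̄ = (1.84 + 3.14 + 2.13 + 1.71 + 2.48) / 5 = 11.3000 / 5 = 2.2600
UCL = X̄̄ + A₂·R̄ = 51.9780 + 0.337 × 2.2600 = 52.7396

52.740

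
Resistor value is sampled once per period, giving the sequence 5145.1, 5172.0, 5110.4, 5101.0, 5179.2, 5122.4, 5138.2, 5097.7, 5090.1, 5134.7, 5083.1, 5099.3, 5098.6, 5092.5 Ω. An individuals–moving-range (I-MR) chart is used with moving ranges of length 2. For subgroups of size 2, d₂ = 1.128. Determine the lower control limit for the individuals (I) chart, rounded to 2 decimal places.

5033.77

X̄ = (5145.1 + 5172.0 + 5110.4 + 5101.0 + 5179.2 + 5122.4 + 5138.2 + 5097.7 + 5090.1 + 5134.7 + 5083.1 + 5099.3 + 5098.6 + 5092.5) / 14 = 5118.8786
Moving ranges: 26.9, 61.6, 9.4, 78.2, 56.8, 15.8, 40.5, 7.6, 44.6, 51.6, 16.2, 0.7, 6.1; M̄R̄ = 416.0000 / 13 = 32.0000
LCL = X̄ − 3·M̄R̄/d₂ = 5118.8786 − 3 × 32.0000 / 1.128 = 5033.7722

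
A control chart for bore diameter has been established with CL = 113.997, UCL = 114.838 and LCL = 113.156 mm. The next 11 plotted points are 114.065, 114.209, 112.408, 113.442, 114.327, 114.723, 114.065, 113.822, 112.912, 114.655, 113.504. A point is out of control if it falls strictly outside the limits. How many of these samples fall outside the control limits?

2

Compare each point to [113.156, 114.838]: sample 3 = 112.408 < LCL; sample 9 = 112.912 < LCL.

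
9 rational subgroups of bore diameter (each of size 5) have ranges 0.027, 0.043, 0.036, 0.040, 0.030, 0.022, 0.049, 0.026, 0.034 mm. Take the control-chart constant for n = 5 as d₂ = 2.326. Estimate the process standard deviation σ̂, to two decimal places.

0.01

R̄ = (0.027 + 0.043 + 0.036 + 0.040 + 0.030 + 0.022 + 0.049 + 0.026 + 0.034) / 9 = 0.0341
σ̂ = R̄ / d₂ = 0.0341 / 2.326 = 0.0147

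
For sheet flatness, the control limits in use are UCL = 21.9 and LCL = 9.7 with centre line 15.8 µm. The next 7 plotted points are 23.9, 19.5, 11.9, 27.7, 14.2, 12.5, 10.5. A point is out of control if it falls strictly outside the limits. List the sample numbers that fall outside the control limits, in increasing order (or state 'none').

1, 4

Compare each point to [9.7, 21.9]: sample 1 = 23.9 > UCL; sample 4 = 27.7 > UCL.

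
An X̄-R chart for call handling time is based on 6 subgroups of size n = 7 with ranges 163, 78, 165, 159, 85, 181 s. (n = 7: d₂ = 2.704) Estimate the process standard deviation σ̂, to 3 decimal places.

R̄ = (163 + 78 + 165 + 159 + 85 + 181) / 6 = 138.5000
σ̂ = R̄ / d₂ = 138.5000 / 2.704 = 51.2204

51.220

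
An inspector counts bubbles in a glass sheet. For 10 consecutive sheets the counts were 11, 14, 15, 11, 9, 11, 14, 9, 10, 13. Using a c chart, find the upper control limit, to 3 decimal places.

21.962

c̄ = (11 + 14 + 15 + 11 + 9 + 11 + 14 + 9 + 10 + 13) / 10 = 117 / 10 = 11.7000
UCL = c̄ + 3√c̄ = 11.7000 + 3 × √11.7000 = 11.7000 + 3 × 3.4205 = 21.9616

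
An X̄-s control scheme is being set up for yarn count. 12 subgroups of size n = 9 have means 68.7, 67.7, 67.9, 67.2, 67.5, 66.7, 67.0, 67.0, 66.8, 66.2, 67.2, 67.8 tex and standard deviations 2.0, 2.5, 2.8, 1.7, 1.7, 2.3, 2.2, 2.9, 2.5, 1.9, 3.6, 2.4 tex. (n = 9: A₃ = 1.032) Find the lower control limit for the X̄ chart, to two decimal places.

64.86

X̄̄ = (68.7 + 67.7 + 67.9 + 67.2 + 67.5 + 66.7 + 67.0 + 67.0 + 66.8 + 66.2 + 67.2 + 67.8) / 12 = 67.3083
s̄ = (2.0 + 2.5 + 2.8 + 1.7 + 1.7 + 2.3 + 2.2 + 2.9 + 2.5 + 1.9 + 3.6 + 2.4) / 12 = 2.3750
LCL = X̄̄ − A₃·s̄ = 67.3083 − 1.032 × 2.3750 = 64.8573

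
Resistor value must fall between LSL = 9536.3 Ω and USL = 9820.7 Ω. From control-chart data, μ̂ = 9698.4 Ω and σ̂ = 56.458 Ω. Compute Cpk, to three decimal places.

Cpu = (USL − μ̂) / (3σ̂) = (9820.7 − 9698.4) / (3 × 56.458) = 0.7221; Cpl = (μ̂ − LSL) / (3σ̂) = (9698.4 − 9536.3) / (3 × 56.458) = 0.9571; Cpk = min(Cpu, Cpl) = 0.7221

0.722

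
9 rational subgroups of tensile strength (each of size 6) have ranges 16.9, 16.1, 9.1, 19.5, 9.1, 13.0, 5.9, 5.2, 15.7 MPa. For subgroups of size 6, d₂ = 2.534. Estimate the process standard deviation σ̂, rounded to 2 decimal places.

R̄ = (16.9 + 16.1 + 9.1 + 19.5 + 9.1 + 13.0 + 5.9 + 5.2 + 15.7) / 9 = 12.2778
σ̂ = R̄ / d₂ = 12.2778 / 2.534 = 4.8452

4.85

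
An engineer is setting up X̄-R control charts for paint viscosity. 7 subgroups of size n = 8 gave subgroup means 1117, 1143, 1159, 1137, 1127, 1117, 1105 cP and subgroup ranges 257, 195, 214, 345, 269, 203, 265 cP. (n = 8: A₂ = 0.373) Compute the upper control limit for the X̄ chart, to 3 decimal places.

X̄̄ = (1117 + 1143 + 1159 + 1137 + 1127 + 1117 + 1105) / 7 = 7905.0000 / 7 = 1129.2857
R̄ = (257 + 195 + 214 + 345 + 269 + 203 + 265) / 7 = 1748.0000 / 7 = 249.7143
UCL = X̄̄ + A₂·R̄ = 1129.2857 + 0.373 × 249.7143 = 1222.4291

1222.429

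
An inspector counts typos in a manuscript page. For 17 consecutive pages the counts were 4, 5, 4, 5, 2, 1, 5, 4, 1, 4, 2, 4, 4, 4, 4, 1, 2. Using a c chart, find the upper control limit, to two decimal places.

8.74

c̄ = (4 + 5 + 4 + 5 + 2 + 1 + 5 + 4 + 1 + 4 + 2 + 4 + 4 + 4 + 4 + 1 + 2) / 17 = 56 / 17 = 3.2941
UCL = c̄ + 3√c̄ = 3.2941 + 3 × √3.2941 = 3.2941 + 3 × 1.8150 = 8.7390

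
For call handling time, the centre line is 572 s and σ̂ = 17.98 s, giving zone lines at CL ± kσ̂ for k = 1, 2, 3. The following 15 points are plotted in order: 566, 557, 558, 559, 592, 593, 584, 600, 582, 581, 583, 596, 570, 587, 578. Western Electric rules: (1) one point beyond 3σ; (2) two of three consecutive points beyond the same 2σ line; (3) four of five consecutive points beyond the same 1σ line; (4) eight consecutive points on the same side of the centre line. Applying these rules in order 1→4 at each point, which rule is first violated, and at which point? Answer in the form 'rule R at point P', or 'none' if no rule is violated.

Zone of each point (C = within 1σ̂, B = 1σ̂–2σ̂, A = 2σ̂–3σ̂, * = beyond 3σ̂; sign = side of CL): 1:-C, 2:-C, 3:-C, 4:-C, 5:+B, 6:+B, 7:+C, 8:+B, 9:+C, 10:+C, 11:+C, 12:+B, 13:-C, 14:+C, 15:+C
Rule 4 (eight consecutive points on the same side of the centre line) is satisfied at point 12.

rule 4 at point 12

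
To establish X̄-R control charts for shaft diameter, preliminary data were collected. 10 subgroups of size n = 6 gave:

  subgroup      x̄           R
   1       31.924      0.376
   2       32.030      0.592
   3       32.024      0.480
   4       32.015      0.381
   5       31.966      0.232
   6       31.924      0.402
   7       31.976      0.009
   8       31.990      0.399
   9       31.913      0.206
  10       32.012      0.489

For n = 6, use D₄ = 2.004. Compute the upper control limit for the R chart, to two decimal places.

0.71

R̄ = (0.376 + 0.592 + 0.480 + 0.381 + 0.232 + 0.402 + 0.009 + 0.399 + 0.206 + 0.489) / 10 = 3.5660 / 10 = 0.3566
UCL_R = D₄·R̄ = 2.004 × 0.3566 = 0.7146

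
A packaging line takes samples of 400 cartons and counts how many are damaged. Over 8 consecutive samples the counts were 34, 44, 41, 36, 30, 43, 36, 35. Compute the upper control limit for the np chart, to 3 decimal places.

54.838

p̄ = Σdᵢ / (k·n) = 299 / (8 × 400) = 0.09344
UCL = np̄ + 3·√(np̄(1−p̄)) = 37.3750 + 3 × √(37.3750×0.90656) = 37.3750 + 3 × 5.8209 = 54.8377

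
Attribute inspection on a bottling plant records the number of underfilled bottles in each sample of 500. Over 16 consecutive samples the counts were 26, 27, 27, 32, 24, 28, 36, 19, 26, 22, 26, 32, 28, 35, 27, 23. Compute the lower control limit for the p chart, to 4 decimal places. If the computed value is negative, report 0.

p̄ = Σdᵢ / (k·n) = 438 / (16 × 500) = 0.05475
LCL = p̄ − 3·√(p̄(1−p̄)/n) = 0.05475 − 3 × 0.01017 = 0.02423

0.0242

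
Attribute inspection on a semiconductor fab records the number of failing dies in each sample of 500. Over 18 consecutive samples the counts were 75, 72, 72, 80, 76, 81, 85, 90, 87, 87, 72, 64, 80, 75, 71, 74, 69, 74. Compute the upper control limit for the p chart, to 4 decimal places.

0.2022

p̄ = Σdᵢ / (k·n) = 1384 / (18 × 500) = 0.15378
UCL = p̄ + 3·√(p̄(1−p̄)/n) = 0.15378 + 3 × √(0.15378×0.84622/500) = 0.15378 + 3 × 0.01613 = 0.20218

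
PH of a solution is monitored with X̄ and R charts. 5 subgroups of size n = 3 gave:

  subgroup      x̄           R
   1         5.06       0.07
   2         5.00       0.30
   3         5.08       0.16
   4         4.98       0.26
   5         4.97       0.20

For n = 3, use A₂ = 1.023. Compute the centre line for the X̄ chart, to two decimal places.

X̄̄ = (5.06 + 5.00 + 5.08 + 4.98 + 4.97) / 5 = 25.0900 / 5 = 5.0180
CL = X̄̄ = 5.0180

5.02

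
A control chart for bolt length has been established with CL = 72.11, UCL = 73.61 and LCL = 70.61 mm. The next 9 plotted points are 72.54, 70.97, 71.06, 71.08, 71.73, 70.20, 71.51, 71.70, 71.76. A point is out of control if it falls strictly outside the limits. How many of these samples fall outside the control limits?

Compare each point to [70.61, 73.61]: sample 6 = 70.20 < LCL.

1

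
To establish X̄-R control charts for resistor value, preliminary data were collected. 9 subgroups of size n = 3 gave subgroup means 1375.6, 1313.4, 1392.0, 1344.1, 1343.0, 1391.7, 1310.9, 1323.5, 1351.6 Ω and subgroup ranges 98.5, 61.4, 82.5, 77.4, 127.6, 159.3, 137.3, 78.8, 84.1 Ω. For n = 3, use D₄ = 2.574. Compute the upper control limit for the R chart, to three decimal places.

259.373

R̄ = (98.5 + 61.4 + 82.5 + 77.4 + 127.6 + 159.3 + 137.3 + 78.8 + 84.1) / 9 = 906.9000 / 9 = 100.7667
UCL_R = D₄·R̄ = 2.574 × 100.7667 = 259.3734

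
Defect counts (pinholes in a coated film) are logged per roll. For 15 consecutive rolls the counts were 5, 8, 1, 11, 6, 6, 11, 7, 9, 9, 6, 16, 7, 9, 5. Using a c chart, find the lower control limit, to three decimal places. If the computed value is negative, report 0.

c̄ = (5 + 8 + 1 + 11 + 6 + 6 + 11 + 7 + 9 + 9 + 6 + 16 + 7 + 9 + 5) / 15 = 116 / 15 = 7.7333
LCL = c̄ − 3√c̄ = 7.7333 − 3 × 2.7809 = -0.6093 → 0 (cannot be negative)

0.000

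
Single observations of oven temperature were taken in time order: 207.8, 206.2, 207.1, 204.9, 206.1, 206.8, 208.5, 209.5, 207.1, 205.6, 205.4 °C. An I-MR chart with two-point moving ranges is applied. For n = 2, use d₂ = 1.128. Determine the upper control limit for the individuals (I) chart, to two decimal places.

210.38

X̄ = (207.8 + 206.2 + 207.1 + 204.9 + 206.1 + 206.8 + 208.5 + 209.5 + 207.1 + 205.6 + 205.4) / 11 = 206.8182
Moving ranges: 1.6, 0.9, 2.2, 1.2, 0.7, 1.7, 1.0, 2.4, 1.5, 0.2; M̄R̄ = 13.4000 / 10 = 1.3400
UCL = X̄ + 3·M̄R̄/d₂ = 206.8182 + 3 × 1.3400 / 1.128 = 210.3820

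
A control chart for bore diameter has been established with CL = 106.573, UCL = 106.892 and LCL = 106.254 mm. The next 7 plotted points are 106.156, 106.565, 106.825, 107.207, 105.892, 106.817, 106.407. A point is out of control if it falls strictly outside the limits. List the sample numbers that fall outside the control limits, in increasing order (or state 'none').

1, 4, 5

Compare each point to [106.254, 106.892]: sample 1 = 106.156 < LCL; sample 4 = 107.207 > UCL; sample 5 = 105.892 < LCL.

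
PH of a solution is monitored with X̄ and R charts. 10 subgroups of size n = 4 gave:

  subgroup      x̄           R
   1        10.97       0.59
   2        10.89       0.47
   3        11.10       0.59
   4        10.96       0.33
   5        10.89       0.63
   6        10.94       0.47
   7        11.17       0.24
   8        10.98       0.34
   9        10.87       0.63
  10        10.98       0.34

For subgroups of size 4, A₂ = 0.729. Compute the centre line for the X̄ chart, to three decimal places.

X̄̄ = (10.97 + 10.89 + 11.10 + 10.96 + 10.89 + 10.94 + 11.17 + 10.98 + 10.87 + 10.98) / 10 = 109.7500 / 10 = 10.9750
CL = X̄̄ = 10.9750

10.975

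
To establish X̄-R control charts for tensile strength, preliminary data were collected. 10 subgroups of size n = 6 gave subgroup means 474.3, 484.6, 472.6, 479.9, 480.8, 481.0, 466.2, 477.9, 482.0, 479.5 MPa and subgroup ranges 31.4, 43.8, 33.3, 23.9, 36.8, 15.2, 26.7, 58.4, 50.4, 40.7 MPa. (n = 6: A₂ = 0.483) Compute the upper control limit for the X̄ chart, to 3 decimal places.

X̄̄ = (474.3 + 484.6 + 472.6 + 479.9 + 480.8 + 481.0 + 466.2 + 477.9 + 482.0 + 479.5) / 10 = 4778.8000 / 10 = 477.8800
R̄ = (31.4 + 43.8 + 33.3 + 23.9 + 36.8 + 15.2 + 26.7 + 58.4 + 50.4 + 40.7) / 10 = 360.6000 / 10 = 36.0600
UCL = X̄̄ + A₂·R̄ = 477.8800 + 0.483 × 36.0600 = 495.2970

495.297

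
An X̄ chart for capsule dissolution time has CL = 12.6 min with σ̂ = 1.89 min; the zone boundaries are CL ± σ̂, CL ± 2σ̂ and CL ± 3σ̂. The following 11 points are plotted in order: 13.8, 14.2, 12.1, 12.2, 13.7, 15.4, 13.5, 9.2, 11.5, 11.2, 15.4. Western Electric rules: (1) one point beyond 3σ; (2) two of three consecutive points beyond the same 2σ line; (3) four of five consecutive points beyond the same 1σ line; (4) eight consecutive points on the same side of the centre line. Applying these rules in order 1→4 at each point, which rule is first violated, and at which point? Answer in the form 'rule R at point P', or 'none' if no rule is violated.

Zone of each point (C = within 1σ̂, B = 1σ̂–2σ̂, A = 2σ̂–3σ̂, * = beyond 3σ̂; sign = side of CL): 1:+C, 2:+C, 3:-C, 4:-C, 5:+C, 6:+B, 7:+C, 8:-B, 9:-C, 10:-C, 11:+B
No rule fires across all 11 points.

none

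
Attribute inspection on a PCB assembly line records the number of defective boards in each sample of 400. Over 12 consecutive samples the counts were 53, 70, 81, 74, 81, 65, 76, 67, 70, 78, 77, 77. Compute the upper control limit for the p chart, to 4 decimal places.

0.2388

p̄ = Σdᵢ / (k·n) = 869 / (12 × 400) = 0.18104
UCL = p̄ + 3·√(p̄(1−p̄)/n) = 0.18104 + 3 × √(0.18104×0.81896/400) = 0.18104 + 3 × 0.01925 = 0.23880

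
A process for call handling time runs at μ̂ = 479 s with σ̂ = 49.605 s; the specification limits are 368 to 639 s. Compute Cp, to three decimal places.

0.911

Cp = (USL − LSL) / (6σ̂) = (639 − 368) / (6 × 49.605) = 271.0000 / 297.6300 = 0.9105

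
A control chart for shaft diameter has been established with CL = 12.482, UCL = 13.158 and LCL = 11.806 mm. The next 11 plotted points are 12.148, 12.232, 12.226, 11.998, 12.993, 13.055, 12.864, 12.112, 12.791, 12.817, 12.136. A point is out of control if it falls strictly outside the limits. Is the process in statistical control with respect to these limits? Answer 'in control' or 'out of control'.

in control

All 11 points lie within [11.806, 13.158].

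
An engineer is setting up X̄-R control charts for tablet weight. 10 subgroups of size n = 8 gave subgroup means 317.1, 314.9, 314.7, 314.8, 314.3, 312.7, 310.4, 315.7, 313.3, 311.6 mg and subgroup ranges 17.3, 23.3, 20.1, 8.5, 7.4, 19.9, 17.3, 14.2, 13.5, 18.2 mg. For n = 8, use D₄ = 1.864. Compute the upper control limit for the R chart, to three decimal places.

29.768

R̄ = (17.3 + 23.3 + 20.1 + 8.5 + 7.4 + 19.9 + 17.3 + 14.2 + 13.5 + 18.2) / 10 = 159.7000 / 10 = 15.9700
UCL_R = D₄·R̄ = 1.864 × 15.9700 = 29.7681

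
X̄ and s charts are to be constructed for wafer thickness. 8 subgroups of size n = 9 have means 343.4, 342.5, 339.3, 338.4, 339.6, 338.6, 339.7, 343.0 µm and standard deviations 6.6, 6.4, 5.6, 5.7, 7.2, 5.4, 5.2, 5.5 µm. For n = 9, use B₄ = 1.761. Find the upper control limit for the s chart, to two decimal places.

s̄ = (6.6 + 6.4 + 5.6 + 5.7 + 7.2 + 5.4 + 5.2 + 5.5) / 8 = 5.9500
UCL_s = B₄·s̄ = 1.761 × 5.9500 = 10.4779

10.48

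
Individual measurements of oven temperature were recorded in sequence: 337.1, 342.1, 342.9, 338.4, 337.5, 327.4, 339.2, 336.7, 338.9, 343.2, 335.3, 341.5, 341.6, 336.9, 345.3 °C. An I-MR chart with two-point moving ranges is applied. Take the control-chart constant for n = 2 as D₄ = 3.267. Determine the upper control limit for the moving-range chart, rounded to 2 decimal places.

16.19

Moving ranges: 5.0, 0.8, 4.5, 0.9, 10.1, 11.8, 2.5, 2.2, 4.3, 7.9, 6.2, 0.1, 4.7, 8.4; M̄R̄ = 69.4000 / 14 = 4.9571
UCL_MR = D₄·M̄R̄ = 3.267 × 4.9571 = 16.1950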